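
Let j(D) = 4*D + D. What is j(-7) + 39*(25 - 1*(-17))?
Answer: 1603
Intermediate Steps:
j(D) = 5*D
j(-7) + 39*(25 - 1*(-17)) = 5*(-7) + 39*(25 - 1*(-17)) = -35 + 39*(25 + 17) = -35 + 39*42 = -35 + 1638 = 1603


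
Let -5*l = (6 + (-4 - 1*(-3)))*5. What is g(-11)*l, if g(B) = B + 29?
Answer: -90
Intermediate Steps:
g(B) = 29 + B
l = -5 (l = -(6 + (-4 - 1*(-3)))*5/5 = -(6 + (-4 + 3))*5/5 = -(6 - 1)*5/5 = -5 ≈ -5.0000)
g(-11)*l = (29 - 11)*(-5) = 18*(-5) = -90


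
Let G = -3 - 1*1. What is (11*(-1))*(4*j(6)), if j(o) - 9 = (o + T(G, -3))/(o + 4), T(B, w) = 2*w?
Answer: -396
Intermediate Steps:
G = -4 (G = -3 - 1 = -4)
j(o) = 9 + (-6 + o)/(4 + o) (j(o) = 9 + (o + 2*(-3))/(o + 4) = 9 + (o - 6)/(4 + o) = 9 + (-6 + o)/(4 + o))
(11*(-1))*(4*j(6)) = (11*(-1))*(4*(10*(3 + 6)/(4 + 6))) = -44*10*9/10 = -44*10*(⅒)*9 = -44*9 = -11*36 = -396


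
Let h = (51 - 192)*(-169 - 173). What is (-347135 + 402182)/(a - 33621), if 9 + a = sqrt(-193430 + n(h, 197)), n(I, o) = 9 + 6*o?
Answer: -1851230610/1131169139 - 55047*I*sqrt(192239)/1131169139 ≈ -1.6366 - 0.021337*I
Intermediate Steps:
h = 48222 (h = -141*(-342) = 48222)
a = -9 + I*sqrt(192239) (a = -9 + sqrt(-193430 + (9 + 6*197)) = -9 + sqrt(-193430 + (9 + 1182)) = -9 + sqrt(-193430 + 1191) = -9 + sqrt(-192239) = -9 + I*sqrt(192239) ≈ -9.0 + 438.45*I)
(-347135 + 402182)/(a - 33621) = (-347135 + 402182)/((-9 + I*sqrt(192239)) - 33621) = 55047/(-33630 + I*sqrt(192239))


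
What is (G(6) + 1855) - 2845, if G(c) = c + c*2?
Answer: -972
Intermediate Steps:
G(c) = 3*c (G(c) = c + 2*c = 3*c)
(G(6) + 1855) - 2845 = (3*6 + 1855) - 2845 = (18 + 1855) - 2845 = 1873 - 2845 = -972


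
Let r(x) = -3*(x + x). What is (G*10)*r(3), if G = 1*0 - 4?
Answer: 720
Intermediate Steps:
r(x) = -6*x
G = -4 (G = 0 - 4 = -4)
(G*10)*r(3) = (-4*10)*(-6*3) = -40*(-18) = 720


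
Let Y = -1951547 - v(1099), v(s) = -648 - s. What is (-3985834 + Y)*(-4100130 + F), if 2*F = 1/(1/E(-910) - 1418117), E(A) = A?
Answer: 31406402813812513103290/1290486471 ≈ 2.4337e+13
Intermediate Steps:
Y = -1949800 (Y = -1951547 - (-648 - 1*1099) = -1951547 - (-648 - 1099) = -1951547 - 1*(-1747) = -1951547 + 1747 = -1949800)
F = -455/1290486471 (F = 1/(2*(1/(-910) - 1418117)) = 1/(2*(-1/910 - 1418117)) = 1/(2*(-1290486471/910)) = (½)*(-910/1290486471) = -455/1290486471 ≈ -3.5258e-7)
(-3985834 + Y)*(-4100130 + F) = (-3985834 - 1949800)*(-4100130 - 455/1290486471) = -5935634*(-5291162294341685/1290486471) = 31406402813812513103290/1290486471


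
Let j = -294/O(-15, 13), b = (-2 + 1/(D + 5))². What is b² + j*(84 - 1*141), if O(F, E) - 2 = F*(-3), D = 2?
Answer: 41578325/112847 ≈ 368.45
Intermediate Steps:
b = 169/49 (b = (-2 + 1/(2 + 5))² = (-2 + 1/7)² = (-2 + ⅐)² = (-13/7)² = 169/49 ≈ 3.4490)
O(F, E) = 2 - 3*F (O(F, E) = 2 + F*(-3) = 2 - 3*F)
j = -294/47 (j = -294/(2 - 3*(-15)) = -294/(2 + 45) = -294/47 ≈ -6.2553)
b² + j*(84 - 1*141) = (169/49)² - 294*(84 - 1*141)/47 = 28561/2401 - 294*(84 - 141)/47 = 28561/2401 - 294/47*(-57) = 28561/2401 + 16758/47 = 41578325/112847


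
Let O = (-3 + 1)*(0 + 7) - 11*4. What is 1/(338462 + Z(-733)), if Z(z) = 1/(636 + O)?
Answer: 578/195631037 ≈ 2.9545e-6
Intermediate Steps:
O = -58 (O = -2*7 - 44 = -14 - 44 = -58)
Z(z) = 1/578 (Z(z) = 1/(636 - 58) = 1/578)
1/(338462 + Z(-733)) = 1/(338462 + 1/578) = 1/(195631037/578) = 578/195631037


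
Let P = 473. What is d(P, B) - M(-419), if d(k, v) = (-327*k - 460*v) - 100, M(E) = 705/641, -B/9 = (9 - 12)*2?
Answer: -115131356/641 ≈ -1.7961e+5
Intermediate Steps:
B = 54 (B = -9*(9 - 12)*2 = -(-27)*2 = -9*(-6) = 54)
M(E) = 705/641 (M(E) = 705*(1/641) = 705/641)
d(k, v) = -100 - 460*v - 327*k (d(k, v) = (-460*v - 327*k) - 100 = -100 - 460*v - 327*k)
d(P, B) - M(-419) = (-100 - 460*54 - 327*473) - 1*705/641 = (-100 - 24840 - 154671) - 705/641 = -179611 - 705/641 = -115131356/641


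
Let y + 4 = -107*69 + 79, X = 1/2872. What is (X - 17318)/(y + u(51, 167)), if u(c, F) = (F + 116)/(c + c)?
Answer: 2536602045/1070010988 ≈ 2.3706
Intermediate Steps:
X = 1/2872 ≈ 0.00034819
u(c, F) = (116 + F)/(2*c) (u(c, F) = (116 + F)/((2*c)) = (116 + F)*(1/(2*c)) = (116 + F)/(2*c))
y = -7308 (y = -4 + (-107*69 + 79) = -4 + (-7383 + 79) = -4 - 7304 = -7308)
(X - 17318)/(y + u(51, 167)) = (1/2872 - 17318)/(-7308 + (1/2)*(116 + 167)/51) = -49737295/(2872*(-7308 + (1/2)*(1/51)*283)) = -49737295/(2872*(-7308 + 283/102)) = -49737295/(2872*(-745133/102)) = -49737295/2872*(-102/745133) = 2536602045/1070010988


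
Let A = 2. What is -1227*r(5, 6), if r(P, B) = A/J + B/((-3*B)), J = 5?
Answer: -409/5 ≈ -81.800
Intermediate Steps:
r(P, B) = 1/15 (r(P, B) = 2/5 + B/((-3*B)) = 2*(⅕) + B*(-1/(3*B)) = ⅖ - ⅓ = 1/15)
-1227*r(5, 6) = -1227*1/15 = -409/5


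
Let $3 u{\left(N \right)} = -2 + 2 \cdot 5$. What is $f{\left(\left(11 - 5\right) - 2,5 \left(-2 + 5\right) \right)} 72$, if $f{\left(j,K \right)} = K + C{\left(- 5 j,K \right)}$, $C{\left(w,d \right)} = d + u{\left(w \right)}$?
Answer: $2352$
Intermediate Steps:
$u{\left(N \right)} = \frac{8}{3}$ ($u{\left(N \right)} = \frac{-2 + 2 \cdot 5}{3} = \frac{-2 + 10}{3} = \frac{1}{3} \cdot 8 = \frac{8}{3}$)
$C{\left(w,d \right)} = \frac{8}{3} + d$ ($C{\left(w,d \right)} = d + \frac{8}{3} = \frac{8}{3} + d$)
$f{\left(j,K \right)} = \frac{8}{3} + 2 K$ ($f{\left(j,K \right)} = K + \left(\frac{8}{3} + K\right) = \frac{8}{3} + 2 K$)
$f{\left(\left(11 - 5\right) - 2,5 \left(-2 + 5\right) \right)} 72 = \left(\frac{8}{3} + 2 \cdot 5 \left(-2 + 5\right)\right) 72 = \left(\frac{8}{3} + 2 \cdot 5 \cdot 3\right) 72 = \left(\frac{8}{3} + 2 \cdot 15\right) 72 = \left(\frac{8}{3} + 30\right) 72 = \frac{98}{3} \cdot 72 = 2352$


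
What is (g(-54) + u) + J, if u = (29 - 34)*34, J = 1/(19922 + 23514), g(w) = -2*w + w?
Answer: -5038575/43436 ≈ -116.00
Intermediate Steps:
g(w) = -w
J = 1/43436 ≈ 2.3022e-5
u = -170 (u = -5*34 = -170)
(g(-54) + u) + J = (-1*(-54) - 170) + 1/43436 = (54 - 170) + 1/43436 = -116 + 1/43436 = -5038575/43436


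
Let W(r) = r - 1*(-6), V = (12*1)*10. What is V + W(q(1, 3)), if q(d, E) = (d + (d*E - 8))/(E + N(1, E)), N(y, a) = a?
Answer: 376/3 ≈ 125.33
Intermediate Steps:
q(d, E) = (-8 + d + E*d)/(2*E) (q(d, E) = (d + (d*E - 8))/(E + E) = (d + (E*d - 8))/((2*E)) = (d + (-8 + E*d))*(1/(2*E)) = (-8 + d + E*d)*(1/(2*E)) = (-8 + d + E*d)/(2*E))
V = 120 (V = 12*10 = 120)
W(r) = 6 + r (W(r) = r + 6 = 6 + r)
V + W(q(1, 3)) = 120 + (6 + (1/2)*(-8 + 1 + 3*1)/3) = 120 + (6 + (1/2)*(1/3)*(-8 + 1 + 3)) = 120 + (6 + (1/2)*(1/3)*(-4)) = 120 + (6 - 2/3) = 120 + 16/3 = 376/3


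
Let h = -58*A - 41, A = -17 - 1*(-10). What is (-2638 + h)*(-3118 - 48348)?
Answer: 116982218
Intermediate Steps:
A = -7 (A = -17 + 10 = -7)
h = 365 (h = -58*(-7) - 41 = 406 - 41 = 365)
(-2638 + h)*(-3118 - 48348) = (-2638 + 365)*(-3118 - 48348) = -2273*(-51466) = 116982218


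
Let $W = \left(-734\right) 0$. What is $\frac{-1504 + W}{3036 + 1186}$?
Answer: $- \frac{752}{2111} \approx -0.35623$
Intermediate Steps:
$W = 0$
$\frac{-1504 + W}{3036 + 1186} = \frac{-1504 + 0}{3036 + 1186} = - \frac{1504}{4222} = \left(-1504\right) \frac{1}{4222} = - \frac{752}{2111}$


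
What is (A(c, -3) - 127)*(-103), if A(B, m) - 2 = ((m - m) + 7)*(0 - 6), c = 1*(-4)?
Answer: 17201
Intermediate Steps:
c = -4
A(B, m) = -40 (A(B, m) = 2 + ((m - m) + 7)*(0 - 6) = 2 + (0 + 7)*(-6) = 2 + 7*(-6) = 2 - 42 = -40)
(A(c, -3) - 127)*(-103) = (-40 - 127)*(-103) = -167*(-103) = 17201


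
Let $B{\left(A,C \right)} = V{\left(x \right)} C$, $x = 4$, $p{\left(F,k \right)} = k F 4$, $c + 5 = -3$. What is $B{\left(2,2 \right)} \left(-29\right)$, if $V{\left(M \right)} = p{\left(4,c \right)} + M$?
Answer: $7192$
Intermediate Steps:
$c = -8$ ($c = -5 - 3 = -8$)
$p{\left(F,k \right)} = 4 F k$ ($p{\left(F,k \right)} = F k 4 = 4 F k$)
$V{\left(M \right)} = -128 + M$ ($V{\left(M \right)} = 4 \cdot 4 \left(-8\right) + M = -128 + M$)
$B{\left(A,C \right)} = - 124 C$ ($B{\left(A,C \right)} = \left(-128 + 4\right) C = - 124 C$)
$B{\left(2,2 \right)} \left(-29\right) = \left(-124\right) 2 \left(-29\right) = \left(-248\right) \left(-29\right) = 7192$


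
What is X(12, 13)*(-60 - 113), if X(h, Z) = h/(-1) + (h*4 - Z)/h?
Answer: 18857/12 ≈ 1571.4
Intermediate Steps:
X(h, Z) = -h + (-Z + 4*h)/h (X(h, Z) = h*(-1) + (4*h - Z)/h = -h + (-Z + 4*h)/h)
X(12, 13)*(-60 - 113) = (4 - 1*12 - 1*13/12)*(-60 - 113) = (4 - 12 - 1*13*1/12)*(-173) = (4 - 12 - 13/12)*(-173) = -109/12*(-173) = 18857/12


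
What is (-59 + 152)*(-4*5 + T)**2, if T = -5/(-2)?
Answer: 113925/4 ≈ 28481.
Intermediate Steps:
T = 5/2 (T = -5*(-1/2) = 5/2 ≈ 2.5000)
(-59 + 152)*(-4*5 + T)**2 = (-59 + 152)*(-4*5 + 5/2)**2 = 93*(-20 + 5/2)**2 = 93*(-35/2)**2 = 93*(1225/4) = 113925/4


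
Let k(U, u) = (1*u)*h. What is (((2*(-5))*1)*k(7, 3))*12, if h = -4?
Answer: 1440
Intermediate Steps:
k(U, u) = -4*u (k(U, u) = (1*u)*(-4) = u*(-4) = -4*u)
(((2*(-5))*1)*k(7, 3))*12 = (((2*(-5))*1)*(-4*3))*12 = (-10*1*(-12))*12 = -10*(-12)*12 = 120*12 = 1440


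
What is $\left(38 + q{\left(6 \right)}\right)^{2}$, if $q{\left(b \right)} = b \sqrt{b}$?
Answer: $1660 + 456 \sqrt{6} \approx 2777.0$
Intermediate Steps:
$q{\left(b \right)} = b^{\frac{3}{2}}$
$\left(38 + q{\left(6 \right)}\right)^{2} = \left(38 + 6^{\frac{3}{2}}\right)^{2} = \left(38 + 6 \sqrt{6}\right)^{2}$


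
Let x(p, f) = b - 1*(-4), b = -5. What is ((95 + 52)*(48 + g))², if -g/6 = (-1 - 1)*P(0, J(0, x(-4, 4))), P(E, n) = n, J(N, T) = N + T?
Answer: 28005264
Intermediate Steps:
x(p, f) = -1 (x(p, f) = -5 - 1*(-4) = -5 + 4 = -1)
g = -12 (g = -6*(-1 - 1)*(0 - 1) = -(-12)*(-1) = -6*2 = -12)
((95 + 52)*(48 + g))² = ((95 + 52)*(48 - 12))² = (147*36)² = 5292² = 28005264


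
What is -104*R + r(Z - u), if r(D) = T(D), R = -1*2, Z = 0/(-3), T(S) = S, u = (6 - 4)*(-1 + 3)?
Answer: 204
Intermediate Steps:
u = 4 (u = 2*2 = 4)
Z = 0 (Z = 0*(-⅓) = 0)
R = -2
r(D) = D
-104*R + r(Z - u) = -104*(-2) + (0 - 1*4) = 208 + (0 - 4) = 208 - 4 = 204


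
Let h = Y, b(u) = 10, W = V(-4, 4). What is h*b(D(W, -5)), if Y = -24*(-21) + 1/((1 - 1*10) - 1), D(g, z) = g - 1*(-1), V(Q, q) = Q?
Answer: 5039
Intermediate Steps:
W = -4
D(g, z) = 1 + g (D(g, z) = g + 1 = 1 + g)
Y = 5039/10 (Y = 504 + 1/((1 - 10) - 1) = 504 + 1/(-9 - 1) = 504 + 1/(-10) = 504 - ⅒ = 5039/10 ≈ 503.90)
h = 5039/10 ≈ 503.90
h*b(D(W, -5)) = (5039/10)*10 = 5039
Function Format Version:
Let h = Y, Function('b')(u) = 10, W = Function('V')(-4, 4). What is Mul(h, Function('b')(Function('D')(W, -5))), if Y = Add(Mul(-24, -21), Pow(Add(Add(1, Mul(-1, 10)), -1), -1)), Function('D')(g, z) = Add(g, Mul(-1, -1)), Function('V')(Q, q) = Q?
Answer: 5039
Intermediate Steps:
W = -4
Function('D')(g, z) = Add(1, g) (Function('D')(g, z) = Add(g, 1) = Add(1, g))
Y = Rational(5039, 10) (Y = Add(504, Pow(Add(Add(1, -10), -1), -1)) = Add(504, Pow(Add(-9, -1), -1)) = Add(504, Pow(-10, -1)) = Add(504, Rational(-1, 10)) = Rational(5039, 10) ≈ 503.90)
h = Rational(5039, 10) ≈ 503.90
Mul(h, Function('b')(Function('D')(W, -5))) = Mul(Rational(5039, 10), 10) = 5039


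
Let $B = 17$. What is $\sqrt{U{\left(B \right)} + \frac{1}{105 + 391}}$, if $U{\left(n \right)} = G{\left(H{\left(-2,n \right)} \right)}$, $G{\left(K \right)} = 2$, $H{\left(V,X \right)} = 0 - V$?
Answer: $\frac{\sqrt{30783}}{124} \approx 1.4149$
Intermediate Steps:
$H{\left(V,X \right)} = - V$
$U{\left(n \right)} = 2$
$\sqrt{U{\left(B \right)} + \frac{1}{105 + 391}} = \sqrt{2 + \frac{1}{105 + 391}} = \sqrt{2 + \frac{1}{496}} = \sqrt{\frac{993}{496}} = \frac{\sqrt{30783}}{124}$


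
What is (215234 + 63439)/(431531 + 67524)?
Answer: 278673/499055 ≈ 0.55840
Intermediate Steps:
(215234 + 63439)/(431531 + 67524) = 278673/499055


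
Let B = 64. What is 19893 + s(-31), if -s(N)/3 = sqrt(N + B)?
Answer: 19893 - 3*sqrt(33) ≈ 19876.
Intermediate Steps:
s(N) = -3*sqrt(64 + N) (s(N) = -3*sqrt(N + 64) = -3*sqrt(64 + N))
19893 + s(-31) = 19893 - 3*sqrt(64 - 31) = 19893 - 3*sqrt(33)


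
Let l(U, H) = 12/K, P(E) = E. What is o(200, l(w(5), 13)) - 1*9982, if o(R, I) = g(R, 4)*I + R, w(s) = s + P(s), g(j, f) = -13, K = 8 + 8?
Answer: -39167/4 ≈ -9791.8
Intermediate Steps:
K = 16
w(s) = 2*s (w(s) = s + s = 2*s)
l(U, H) = 3/4 (l(U, H) = 12/16 = 12*(1/16) = 3/4)
o(R, I) = R - 13*I (o(R, I) = -13*I + R = R - 13*I)
o(200, l(w(5), 13)) - 1*9982 = (200 - 13*3/4) - 1*9982 = (200 - 39/4) - 9982 = 761/4 - 9982 = -39167/4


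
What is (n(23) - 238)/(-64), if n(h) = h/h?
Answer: 237/64 ≈ 3.7031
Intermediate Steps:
n(h) = 1
(n(23) - 238)/(-64) = (1 - 238)/(-64) = -237*(-1/64) = 237/64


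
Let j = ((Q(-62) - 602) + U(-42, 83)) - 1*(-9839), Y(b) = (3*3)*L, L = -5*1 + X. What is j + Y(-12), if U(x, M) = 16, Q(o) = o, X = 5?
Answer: 9191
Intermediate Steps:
L = 0 (L = -5*1 + 5 = -5 + 5 = 0)
Y(b) = 0 (Y(b) = (3*3)*0 = 9*0 = 0)
j = 9191 (j = ((-62 - 602) + 16) - 1*(-9839) = (-664 + 16) + 9839 = -648 + 9839 = 9191)
j + Y(-12) = 9191 + 0 = 9191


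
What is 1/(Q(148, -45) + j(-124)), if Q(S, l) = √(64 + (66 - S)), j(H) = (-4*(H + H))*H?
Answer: -61504/7565484041 - 3*I*√2/15130968082 ≈ -8.1296e-6 - 2.8039e-10*I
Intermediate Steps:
j(H) = -8*H² (j(H) = (-8*H)*H = -8*H²)
Q(S, l) = √(130 - S)
1/(Q(148, -45) + j(-124)) = 1/(√(130 - 1*148) - 8*(-124)²) = 1/(√(130 - 148) - 8*15376) = 1/(√(-18) - 123008) = 1/(3*I*√2 - 123008) = 1/(-123008 + 3*I*√2)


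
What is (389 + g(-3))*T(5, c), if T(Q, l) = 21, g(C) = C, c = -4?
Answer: 8106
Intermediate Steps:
(389 + g(-3))*T(5, c) = (389 - 3)*21 = 386*21 = 8106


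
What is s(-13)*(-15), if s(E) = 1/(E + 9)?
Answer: 15/4 ≈ 3.7500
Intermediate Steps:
s(E) = 1/(9 + E)
s(-13)*(-15) = -15/(9 - 13) = -15/(-4) = -¼*(-15) = 15/4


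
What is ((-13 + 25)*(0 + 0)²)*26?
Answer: 0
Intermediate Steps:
((-13 + 25)*(0 + 0)²)*26 = (12*0²)*26 = (12*0)*26 = 0*26 = 0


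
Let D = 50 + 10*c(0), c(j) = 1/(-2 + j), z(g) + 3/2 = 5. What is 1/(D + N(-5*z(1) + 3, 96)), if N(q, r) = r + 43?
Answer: 1/184 ≈ 0.0054348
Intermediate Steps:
z(g) = 7/2 (z(g) = -3/2 + 5 = 7/2)
N(q, r) = 43 + r
D = 45 (D = 50 + 10/(-2 + 0) = 50 + 10/(-2) = 50 + 10*(-½) = 50 - 5 = 45)
1/(D + N(-5*z(1) + 3, 96)) = 1/(45 + (43 + 96)) = 1/(45 + 139) = 1/184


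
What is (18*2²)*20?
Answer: 1440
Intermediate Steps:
(18*2²)*20 = (18*4)*20 = 72*20 = 1440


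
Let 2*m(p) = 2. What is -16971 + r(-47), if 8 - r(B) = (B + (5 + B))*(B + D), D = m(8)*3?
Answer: -20879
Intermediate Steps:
m(p) = 1 (m(p) = (½)*2 = 1)
D = 3 (D = 1*3 = 3)
r(B) = 8 - (3 + B)*(5 + 2*B) (r(B) = 8 - (B + (5 + B))*(B + 3) = 8 - (5 + 2*B)*(3 + B) = 8 - (3 + B)*(5 + 2*B))
-16971 + r(-47) = -16971 + (-7 - 11*(-47) - 2*(-47)²) = -16971 + (-7 + 517 - 2*2209) = -16971 + (-7 + 517 - 4418) = -16971 - 3908 = -20879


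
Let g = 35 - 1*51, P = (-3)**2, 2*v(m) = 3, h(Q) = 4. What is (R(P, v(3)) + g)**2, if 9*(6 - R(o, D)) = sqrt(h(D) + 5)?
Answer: 961/9 ≈ 106.78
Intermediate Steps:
v(m) = 3/2 (v(m) = (1/2)*3 = 3/2)
P = 9
R(o, D) = 17/3 (R(o, D) = 6 - sqrt(4 + 5)/9 = 6 - sqrt(9)/9 = 6 - 1/9*3 = 6 - 1/3 = 17/3)
g = -16 (g = 35 - 51 = -16)
(R(P, v(3)) + g)**2 = (17/3 - 16)**2 = (-31/3)**2 = 961/9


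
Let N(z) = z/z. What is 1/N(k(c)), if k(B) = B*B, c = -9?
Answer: 1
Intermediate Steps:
k(B) = B²
N(z) = 1
1/N(k(c)) = 1/1 = 1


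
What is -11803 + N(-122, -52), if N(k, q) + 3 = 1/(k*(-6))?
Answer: -8641991/732 ≈ -11806.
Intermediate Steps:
N(k, q) = -3 - 1/(6*k) (N(k, q) = -3 + 1/(k*(-6)) = -3 + 1/(-6*k) = -3 - 1/(6*k))
-11803 + N(-122, -52) = -11803 + (-3 - 1/6/(-122)) = -11803 + (-3 - 1/6*(-1/122)) = -11803 + (-3 + 1/732) = -11803 - 2195/732 = -8641991/732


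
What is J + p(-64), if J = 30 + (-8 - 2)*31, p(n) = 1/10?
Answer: -2799/10 ≈ -279.90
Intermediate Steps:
p(n) = 1/10
J = -280 (J = 30 - 10*31 = 30 - 310 = -280)
J + p(-64) = -280 + 1/10 = -2799/10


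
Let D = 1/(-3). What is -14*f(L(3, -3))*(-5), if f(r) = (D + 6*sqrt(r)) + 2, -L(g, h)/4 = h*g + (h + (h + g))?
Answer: 350/3 + 1680*sqrt(3) ≈ 3026.5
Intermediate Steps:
D = -1/3 (D = 1*(-1/3) = -1/3 ≈ -0.33333)
L(g, h) = -8*h - 4*g - 4*g*h (L(g, h) = -4*(h*g + (h + (h + g))) = -4*(g*h + (h + (g + h))) = -4*(g*h + (g + 2*h)) = -4*(g + 2*h + g*h) = -8*h - 4*g - 4*g*h)
f(r) = 5/3 + 6*sqrt(r) (f(r) = (-1/3 + 6*sqrt(r)) + 2 = 5/3 + 6*sqrt(r))
-14*f(L(3, -3))*(-5) = -14*(5/3 + 6*sqrt(-8*(-3) - 4*3 - 4*3*(-3)))*(-5) = -14*(5/3 + 6*sqrt(24 - 12 + 36))*(-5) = -14*(5/3 + 6*sqrt(48))*(-5) = -14*(5/3 + 6*(4*sqrt(3)))*(-5) = -14*(5/3 + 24*sqrt(3))*(-5) = (-70/3 - 336*sqrt(3))*(-5) = 350/3 + 1680*sqrt(3)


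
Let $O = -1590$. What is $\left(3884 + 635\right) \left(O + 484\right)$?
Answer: $-4998014$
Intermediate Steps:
$\left(3884 + 635\right) \left(O + 484\right) = \left(3884 + 635\right) \left(-1590 + 484\right) = 4519 \left(-1106\right) = -4998014$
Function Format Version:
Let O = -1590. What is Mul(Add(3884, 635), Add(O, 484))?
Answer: -4998014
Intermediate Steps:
Mul(Add(3884, 635), Add(O, 484)) = Mul(Add(3884, 635), Add(-1590, 484)) = Mul(4519, -1106) = -4998014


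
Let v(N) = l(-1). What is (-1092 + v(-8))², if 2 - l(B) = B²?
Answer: 1190281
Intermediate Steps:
l(B) = 2 - B²
v(N) = 1 (v(N) = 2 - 1*(-1)² = 2 - 1*1 = 2 - 1 = 1)
(-1092 + v(-8))² = (-1092 + 1)² = (-1091)² = 1190281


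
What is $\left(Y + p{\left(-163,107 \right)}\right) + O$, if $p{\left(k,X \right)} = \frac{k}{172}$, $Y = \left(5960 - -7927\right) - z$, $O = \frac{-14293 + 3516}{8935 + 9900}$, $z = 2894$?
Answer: $\frac{35608218911}{3239620} \approx 10991.0$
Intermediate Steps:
$O = - \frac{10777}{18835} \approx -0.57218$
$Y = 10993$ ($Y = \left(5960 - -7927\right) - 2894 = \left(5960 + 7927\right) - 2894 = 13887 - 2894 = 10993$)
$p{\left(k,X \right)} = \frac{k}{172}$ ($p{\left(k,X \right)} = k \frac{1}{172} = \frac{k}{172}$)
$\left(Y + p{\left(-163,107 \right)}\right) + O = \left(10993 + \frac{1}{172} \left(-163\right)\right) - \frac{10777}{18835} = \left(10993 - \frac{163}{172}\right) - \frac{10777}{18835} = \frac{1890633}{172} - \frac{10777}{18835} = \frac{35608218911}{3239620}$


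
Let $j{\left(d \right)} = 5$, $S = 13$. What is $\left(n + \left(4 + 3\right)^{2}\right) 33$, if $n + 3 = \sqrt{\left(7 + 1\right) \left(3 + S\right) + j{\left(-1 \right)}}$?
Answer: $1518 + 33 \sqrt{133} \approx 1898.6$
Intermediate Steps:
$n = -3 + \sqrt{133}$ ($n = -3 + \sqrt{\left(7 + 1\right) \left(3 + 13\right) + 5} = -3 + \sqrt{8 \cdot 16 + 5} = -3 + \sqrt{128 + 5} = -3 + \sqrt{133} \approx 8.5326$)
$\left(n + \left(4 + 3\right)^{2}\right) 33 = \left(\left(-3 + \sqrt{133}\right) + \left(4 + 3\right)^{2}\right) 33 = \left(\left(-3 + \sqrt{133}\right) + 7^{2}\right) 33 = \left(\left(-3 + \sqrt{133}\right) + 49\right) 33 = \left(46 + \sqrt{133}\right) 33 = 1518 + 33 \sqrt{133}$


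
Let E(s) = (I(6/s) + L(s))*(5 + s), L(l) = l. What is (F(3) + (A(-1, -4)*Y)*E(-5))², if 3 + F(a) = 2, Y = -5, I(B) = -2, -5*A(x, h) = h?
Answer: 1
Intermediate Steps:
A(x, h) = -h/5
F(a) = -1 (F(a) = -3 + 2 = -1)
E(s) = (-2 + s)*(5 + s)
(F(3) + (A(-1, -4)*Y)*E(-5))² = (-1 + (-⅕*(-4)*(-5))*(-10 + (-5)² + 3*(-5)))² = (-1 + ((⅘)*(-5))*(-10 + 25 - 15))² = (-1 - 4*0)² = (-1 + 0)² = (-1)² = 1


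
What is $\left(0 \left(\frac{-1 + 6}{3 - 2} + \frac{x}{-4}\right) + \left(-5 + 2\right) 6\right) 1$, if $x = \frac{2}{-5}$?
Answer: $-18$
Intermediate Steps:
$x = - \frac{2}{5}$ ($x = 2 \left(- \frac{1}{5}\right) = - \frac{2}{5} \approx -0.4$)
$\left(0 \left(\frac{-1 + 6}{3 - 2} + \frac{x}{-4}\right) + \left(-5 + 2\right) 6\right) 1 = \left(0 \left(\frac{-1 + 6}{3 - 2} - \frac{2}{5 \left(-4\right)}\right) + \left(-5 + 2\right) 6\right) 1 = \left(0 \left(\frac{5}{1} - - \frac{1}{10}\right) - 18\right) 1 = \left(0 \left(5 \cdot 1 + \frac{1}{10}\right) - 18\right) 1 = \left(0 \left(5 + \frac{1}{10}\right) - 18\right) 1 = \left(0 \cdot \frac{51}{10} - 18\right) 1 = \left(0 - 18\right) 1 = \left(-18\right) 1 = -18$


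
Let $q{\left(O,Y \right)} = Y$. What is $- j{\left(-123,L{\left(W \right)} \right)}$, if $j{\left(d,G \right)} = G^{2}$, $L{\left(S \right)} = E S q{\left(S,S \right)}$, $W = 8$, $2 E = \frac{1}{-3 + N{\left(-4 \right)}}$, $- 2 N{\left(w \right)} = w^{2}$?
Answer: $- \frac{1024}{121} \approx -8.4628$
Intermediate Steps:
$N{\left(w \right)} = - \frac{w^{2}}{2}$
$E = - \frac{1}{22}$ ($E = \frac{1}{2 \left(-3 - \frac{\left(-4\right)^{2}}{2}\right)} = \frac{1}{2 \left(-3 - 8\right)} = \frac{1}{2 \left(-11\right)} = \frac{1}{2} \left(- \frac{1}{11}\right) = - \frac{1}{22} \approx -0.045455$)
$L{\left(S \right)} = - \frac{S^{2}}{22}$ ($L{\left(S \right)} = - \frac{S}{22} S = - \frac{S^{2}}{22}$)
$- j{\left(-123,L{\left(W \right)} \right)} = - \left(- \frac{8^{2}}{22}\right)^{2} = - \left(\left(- \frac{1}{22}\right) 64\right)^{2} = - \left(- \frac{32}{11}\right)^{2} = \left(-1\right) \frac{1024}{121} = - \frac{1024}{121}$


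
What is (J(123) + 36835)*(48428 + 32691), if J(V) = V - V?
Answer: 2988018365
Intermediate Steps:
J(V) = 0
(J(123) + 36835)*(48428 + 32691) = (0 + 36835)*(48428 + 32691) = 36835*81119 = 2988018365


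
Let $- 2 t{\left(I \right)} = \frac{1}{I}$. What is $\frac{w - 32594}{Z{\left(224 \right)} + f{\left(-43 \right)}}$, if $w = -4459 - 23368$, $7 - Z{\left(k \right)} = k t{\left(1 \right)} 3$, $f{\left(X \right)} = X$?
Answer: $- \frac{60421}{300} \approx -201.4$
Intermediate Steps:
$t{\left(I \right)} = - \frac{1}{2 I}$
$Z{\left(k \right)} = 7 + \frac{3 k}{2}$ ($Z{\left(k \right)} = 7 - k \left(- \frac{1}{2 \cdot 1}\right) 3 = 7 - k \left(\left(- \frac{1}{2}\right) 1\right) 3 = 7 - k \left(- \frac{1}{2}\right) 3 = 7 - - \frac{k}{2} \cdot 3 = 7 - - \frac{3 k}{2} = 7 + \frac{3 k}{2}$)
$w = -27827$
$\frac{w - 32594}{Z{\left(224 \right)} + f{\left(-43 \right)}} = \frac{-27827 - 32594}{\left(7 + \frac{3}{2} \cdot 224\right) - 43} = - \frac{60421}{\left(7 + 336\right) - 43} = - \frac{60421}{343 - 43} = - \frac{60421}{300}$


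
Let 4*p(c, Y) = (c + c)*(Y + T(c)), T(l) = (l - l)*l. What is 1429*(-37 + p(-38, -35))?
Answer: 897412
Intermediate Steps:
T(l) = 0 (T(l) = 0*l = 0)
p(c, Y) = Y*c/2 (p(c, Y) = ((c + c)*(Y + 0))/4 = ((2*c)*Y)/4 = (2*Y*c)/4 = Y*c/2)
1429*(-37 + p(-38, -35)) = 1429*(-37 + (½)*(-35)*(-38)) = 1429*(-37 + 665) = 1429*628 = 897412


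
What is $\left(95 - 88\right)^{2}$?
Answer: $49$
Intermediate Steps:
$\left(95 - 88\right)^{2} = 7^{2} = 49$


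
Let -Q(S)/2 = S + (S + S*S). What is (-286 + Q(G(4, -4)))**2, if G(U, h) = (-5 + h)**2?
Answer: 188567824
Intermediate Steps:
Q(S) = -4*S - 2*S**2 (Q(S) = -2*(S + (S + S*S)) = -2*(S + (S + S**2)) = -2*(S**2 + 2*S) = -4*S - 2*S**2)
(-286 + Q(G(4, -4)))**2 = (-286 - 2*(-5 - 4)**2*(2 + (-5 - 4)**2))**2 = (-286 - 2*(-9)**2*(2 + (-9)**2))**2 = (-286 - 2*81*(2 + 81))**2 = (-286 - 2*81*83)**2 = (-286 - 13446)**2 = (-13732)**2 = 188567824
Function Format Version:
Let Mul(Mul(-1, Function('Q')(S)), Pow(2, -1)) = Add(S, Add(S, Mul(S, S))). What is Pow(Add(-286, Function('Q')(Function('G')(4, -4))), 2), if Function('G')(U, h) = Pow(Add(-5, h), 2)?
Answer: 188567824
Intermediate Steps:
Function('Q')(S) = Add(Mul(-4, S), Mul(-2, Pow(S, 2))) (Function('Q')(S) = Mul(-2, Add(S, Add(S, Mul(S, S)))) = Mul(-2, Add(S, Add(S, Pow(S, 2)))) = Mul(-2, Add(Pow(S, 2), Mul(2, S))) = Add(Mul(-4, S), Mul(-2, Pow(S, 2))))
Pow(Add(-286, Function('Q')(Function('G')(4, -4))), 2) = Pow(Add(-286, Mul(-2, Pow(Add(-5, -4), 2), Add(2, Pow(Add(-5, -4), 2)))), 2) = Pow(Add(-286, Mul(-2, Pow(-9, 2), Add(2, Pow(-9, 2)))), 2) = Pow(Add(-286, Mul(-2, 81, Add(2, 81))), 2) = Pow(Add(-286, Mul(-2, 81, 83)), 2) = Pow(Add(-286, -13446), 2) = Pow(-13732, 2) = 188567824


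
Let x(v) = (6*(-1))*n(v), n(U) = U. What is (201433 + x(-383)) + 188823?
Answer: 392554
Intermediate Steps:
x(v) = -6*v (x(v) = (6*(-1))*v = -6*v)
(201433 + x(-383)) + 188823 = (201433 - 6*(-383)) + 188823 = (201433 + 2298) + 188823 = 203731 + 188823 = 392554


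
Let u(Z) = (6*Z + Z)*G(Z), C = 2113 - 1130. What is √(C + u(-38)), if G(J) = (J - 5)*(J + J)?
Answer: I*√868305 ≈ 931.83*I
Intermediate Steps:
C = 983
G(J) = 2*J*(-5 + J) (G(J) = (-5 + J)*(2*J) = 2*J*(-5 + J))
u(Z) = 14*Z²*(-5 + Z) (u(Z) = (6*Z + Z)*(2*Z*(-5 + Z)) = (7*Z)*(2*Z*(-5 + Z)) = 14*Z²*(-5 + Z))
√(C + u(-38)) = √(983 + 14*(-38)²*(-5 - 38)) = √(983 + 14*1444*(-43)) = √(983 - 869288) = √(-868305) = I*√868305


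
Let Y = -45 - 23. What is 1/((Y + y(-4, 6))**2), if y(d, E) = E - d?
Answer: 1/3364 ≈ 0.00029727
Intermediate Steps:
Y = -68
1/((Y + y(-4, 6))**2) = 1/((-68 + (6 - 1*(-4)))**2) = 1/((-68 + (6 + 4))**2) = 1/((-68 + 10)**2) = 1/((-58)**2) = 1/3364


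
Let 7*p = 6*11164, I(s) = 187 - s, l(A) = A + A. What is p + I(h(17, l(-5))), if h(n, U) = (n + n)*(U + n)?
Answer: 66627/7 ≈ 9518.1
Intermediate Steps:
l(A) = 2*A
h(n, U) = 2*n*(U + n) (h(n, U) = (2*n)*(U + n) = 2*n*(U + n))
p = 66984/7 (p = (6*11164)/7 = (1/7)*66984 = 66984/7 ≈ 9569.1)
p + I(h(17, l(-5))) = 66984/7 + (187 - 2*17*(2*(-5) + 17)) = 66984/7 + (187 - 2*17*(-10 + 17)) = 66984/7 + (187 - 2*17*7) = 66984/7 + (187 - 1*238) = 66984/7 + (187 - 238) = 66984/7 - 51 = 66627/7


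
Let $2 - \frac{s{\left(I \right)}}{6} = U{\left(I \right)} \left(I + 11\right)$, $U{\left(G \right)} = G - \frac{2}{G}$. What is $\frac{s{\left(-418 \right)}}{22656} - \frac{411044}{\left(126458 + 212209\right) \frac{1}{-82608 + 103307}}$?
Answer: $- \frac{87358137581891}{3471046464} \approx -25168.0$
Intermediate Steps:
$s{\left(I \right)} = 12 - 6 \left(11 + I\right) \left(I - \frac{2}{I}\right)$ ($s{\left(I \right)} = 12 - 6 \left(I - \frac{2}{I}\right) \left(I + 11\right) = 12 - 6 \left(I - \frac{2}{I}\right) \left(11 + I\right) = 12 - 6 \left(11 + I\right) \left(I - \frac{2}{I}\right)$)
$\frac{s{\left(-418 \right)}}{22656} - \frac{411044}{\left(126458 + 212209\right) \frac{1}{-82608 + 103307}} = \frac{24 - -27588 - 6 \left(-418\right)^{2} + \frac{132}{-418}}{22656} - \frac{411044}{\left(126458 + 212209\right) \frac{1}{-82608 + 103307}} = \left(24 + 27588 - 1048344 + 132 \left(- \frac{1}{418}\right)\right) \frac{1}{22656} - \frac{411044}{338667 \cdot \frac{1}{20699}} = \left(24 + 27588 - 1048344 - \frac{6}{19}\right) \frac{1}{22656} - \frac{411044}{338667 \cdot \frac{1}{20699}} = \left(- \frac{19393914}{19}\right) \frac{1}{22656} - \frac{411044}{\frac{48381}{2957}} = - \frac{3232319}{71744} - \frac{1215457108}{48381} = - \frac{87358137581891}{3471046464}$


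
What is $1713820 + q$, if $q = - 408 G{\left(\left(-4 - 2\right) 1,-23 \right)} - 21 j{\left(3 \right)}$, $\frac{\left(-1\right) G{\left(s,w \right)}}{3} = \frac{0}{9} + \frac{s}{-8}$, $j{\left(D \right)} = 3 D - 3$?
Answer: $1714612$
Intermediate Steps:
$j{\left(D \right)} = -3 + 3 D$
$G{\left(s,w \right)} = \frac{3 s}{8}$ ($G{\left(s,w \right)} = - 3 \left(\frac{0}{9} + \frac{s}{-8}\right) = - 3 \left(0 \cdot \frac{1}{9} + s \left(- \frac{1}{8}\right)\right) = - 3 \left(0 - \frac{s}{8}\right) = - 3 \left(- \frac{s}{8}\right) = \frac{3 s}{8}$)
$q = 792$ ($q = - 408 \frac{3 \left(-4 - 2\right) 1}{8} - 21 \left(-3 + 3 \cdot 3\right) = - 408 \frac{3 \left(\left(-6\right) 1\right)}{8} - 21 \left(-3 + 9\right) = - 408 \cdot \frac{3}{8} \left(-6\right) - 126 = \left(-408\right) \left(- \frac{9}{4}\right) - 126 = 918 - 126 = 792$)
$1713820 + q = 1713820 + 792 = 1714612$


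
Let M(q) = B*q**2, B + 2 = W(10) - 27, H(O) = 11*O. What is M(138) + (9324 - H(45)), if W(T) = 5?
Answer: -448227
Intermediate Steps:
B = -24 (B = -2 + (5 - 27) = -2 - 22 = -24)
M(q) = -24*q**2
M(138) + (9324 - H(45)) = -24*138**2 + (9324 - 11*45) = -24*19044 + (9324 - 1*495) = -457056 + (9324 - 495) = -457056 + 8829 = -448227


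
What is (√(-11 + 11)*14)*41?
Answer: 0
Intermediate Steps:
(√(-11 + 11)*14)*41 = (√0*14)*41 = (0*14)*41 = 0*41 = 0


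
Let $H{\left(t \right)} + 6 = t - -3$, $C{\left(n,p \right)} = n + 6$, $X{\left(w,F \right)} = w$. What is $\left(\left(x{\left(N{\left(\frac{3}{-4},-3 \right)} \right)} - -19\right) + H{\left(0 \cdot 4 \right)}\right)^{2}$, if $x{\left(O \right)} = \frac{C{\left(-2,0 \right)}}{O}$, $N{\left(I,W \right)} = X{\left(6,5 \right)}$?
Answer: $\frac{2500}{9} \approx 277.78$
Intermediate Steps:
$N{\left(I,W \right)} = 6$
$C{\left(n,p \right)} = 6 + n$
$x{\left(O \right)} = \frac{4}{O}$ ($x{\left(O \right)} = \frac{6 - 2}{O} = \frac{4}{O}$)
$H{\left(t \right)} = -3 + t$ ($H{\left(t \right)} = -6 + \left(t - -3\right) = -6 + \left(t + 3\right) = -6 + \left(3 + t\right) = -3 + t$)
$\left(\left(x{\left(N{\left(\frac{3}{-4},-3 \right)} \right)} - -19\right) + H{\left(0 \cdot 4 \right)}\right)^{2} = \left(\left(\frac{4}{6} - -19\right) + \left(-3 + 0 \cdot 4\right)\right)^{2} = \left(\left(4 \cdot \frac{1}{6} + 19\right) + \left(-3 + 0\right)\right)^{2} = \left(\left(\frac{2}{3} + 19\right) - 3\right)^{2} = \left(\frac{59}{3} - 3\right)^{2} = \left(\frac{50}{3}\right)^{2} = \frac{2500}{9}$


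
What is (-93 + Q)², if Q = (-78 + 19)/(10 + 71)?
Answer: 57638464/6561 ≈ 8785.0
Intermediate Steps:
Q = -59/81 ≈ -0.72840
(-93 + Q)² = (-93 - 59/81)² = (-7592/81)² = 57638464/6561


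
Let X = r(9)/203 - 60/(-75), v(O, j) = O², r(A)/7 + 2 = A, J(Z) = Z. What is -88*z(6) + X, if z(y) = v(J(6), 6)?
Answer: -459209/145 ≈ -3167.0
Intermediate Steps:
r(A) = -14 + 7*A
z(y) = 36 (z(y) = 6² = 36)
X = 151/145 (X = (-14 + 7*9)/203 - 60/(-75) = (-14 + 63)*(1/203) - 60*(-1/75) = 49*(1/203) + ⅘ = 7/29 + ⅘ = 151/145 ≈ 1.0414)
-88*z(6) + X = -88*36 + 151/145 = -3168 + 151/145 = -459209/145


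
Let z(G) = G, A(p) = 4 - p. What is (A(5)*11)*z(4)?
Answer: -44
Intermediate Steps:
(A(5)*11)*z(4) = ((4 - 1*5)*11)*4 = ((4 - 5)*11)*4 = -1*11*4 = -11*4 = -44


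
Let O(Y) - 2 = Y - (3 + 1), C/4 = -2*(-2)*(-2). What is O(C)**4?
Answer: 1336336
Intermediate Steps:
C = -32 (C = 4*(-2*(-2)*(-2)) = 4*(4*(-2)) = 4*(-8) = -32)
O(Y) = -2 + Y (O(Y) = 2 + (Y - (3 + 1)) = 2 + (Y - 1*4) = 2 + (Y - 4) = 2 + (-4 + Y) = -2 + Y)
O(C)**4 = (-2 - 32)**4 = (-34)**4 = 1336336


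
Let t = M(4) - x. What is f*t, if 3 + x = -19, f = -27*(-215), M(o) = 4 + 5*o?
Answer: 267030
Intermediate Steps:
f = 5805
x = -22 (x = -3 - 19 = -22)
t = 46 (t = (4 + 5*4) - 1*(-22) = (4 + 20) + 22 = 24 + 22 = 46)
f*t = 5805*46 = 267030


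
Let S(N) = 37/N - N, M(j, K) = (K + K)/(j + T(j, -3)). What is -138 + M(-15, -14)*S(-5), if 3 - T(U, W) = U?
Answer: -578/5 ≈ -115.60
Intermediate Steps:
T(U, W) = 3 - U
M(j, K) = 2*K/3 (M(j, K) = (K + K)/(j + (3 - j)) = (2*K)/3 = (2*K)*(⅓) = 2*K/3)
S(N) = -N + 37/N
-138 + M(-15, -14)*S(-5) = -138 + ((⅔)*(-14))*(-1*(-5) + 37/(-5)) = -138 - 28*(5 + 37*(-⅕))/3 = -138 - 28*(5 - 37/5)/3 = -138 - 28/3*(-12/5) = -138 + 112/5 = -578/5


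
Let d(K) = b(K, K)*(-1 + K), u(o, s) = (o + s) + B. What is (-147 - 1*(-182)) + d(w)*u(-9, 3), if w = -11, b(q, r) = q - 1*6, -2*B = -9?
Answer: -271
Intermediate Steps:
B = 9/2 (B = -½*(-9) = 9/2 ≈ 4.5000)
b(q, r) = -6 + q (b(q, r) = q - 6 = -6 + q)
u(o, s) = 9/2 + o + s (u(o, s) = (o + s) + 9/2 = 9/2 + o + s)
d(K) = (-1 + K)*(-6 + K) (d(K) = (-6 + K)*(-1 + K) = (-1 + K)*(-6 + K))
(-147 - 1*(-182)) + d(w)*u(-9, 3) = (-147 - 1*(-182)) + ((-1 - 11)*(-6 - 11))*(9/2 - 9 + 3) = (-147 + 182) - 12*(-17)*(-3/2) = 35 + 204*(-3/2) = 35 - 306 = -271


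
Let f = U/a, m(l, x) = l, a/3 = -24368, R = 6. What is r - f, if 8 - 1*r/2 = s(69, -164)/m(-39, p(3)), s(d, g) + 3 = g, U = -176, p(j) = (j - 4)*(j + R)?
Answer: 441527/59397 ≈ 7.4335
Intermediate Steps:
a = -73104 (a = 3*(-24368) = -73104)
p(j) = (-4 + j)*(6 + j) (p(j) = (j - 4)*(j + 6) = (-4 + j)*(6 + j))
s(d, g) = -3 + g
f = 11/4569 (f = -176/(-73104) = -176*(-1/73104) = 11/4569 ≈ 0.0024075)
r = 290/39 (r = 16 - 2*(-3 - 164)/(-39) = 16 - (-334)*(-1)/39 = 16 - 2*167/39 = 16 - 334/39 = 290/39 ≈ 7.4359)
r - f = 290/39 - 1*11/4569 = 290/39 - 11/4569 = 441527/59397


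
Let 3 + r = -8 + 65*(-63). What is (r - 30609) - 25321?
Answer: -60036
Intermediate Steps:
r = -4106 (r = -3 + (-8 + 65*(-63)) = -3 + (-8 - 4095) = -3 - 4103 = -4106)
(r - 30609) - 25321 = (-4106 - 30609) - 25321 = -34715 - 25321 = -60036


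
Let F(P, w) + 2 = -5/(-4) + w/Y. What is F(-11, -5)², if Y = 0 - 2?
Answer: 49/16 ≈ 3.0625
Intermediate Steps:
Y = -2
F(P, w) = -¾ - w/2 (F(P, w) = -2 + (-5/(-4) + w/(-2)) = -2 + (-5*(-¼) + w*(-½)) = -2 + (5/4 - w/2) = -¾ - w/2)
F(-11, -5)² = (-¾ - ½*(-5))² = (-¾ + 5/2)² = (7/4)² = 49/16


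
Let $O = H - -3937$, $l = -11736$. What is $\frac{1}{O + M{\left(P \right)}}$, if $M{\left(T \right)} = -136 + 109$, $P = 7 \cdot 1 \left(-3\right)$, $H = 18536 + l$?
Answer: $\frac{1}{10710} \approx 9.3371 \cdot 10^{-5}$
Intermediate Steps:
$H = 6800$ ($H = 18536 - 11736 = 6800$)
$P = -21$ ($P = 7 \left(-3\right) = -21$)
$M{\left(T \right)} = -27$
$O = 10737$ ($O = 6800 - -3937 = 6800 + \left(-19476 + 23413\right) = 6800 + 3937 = 10737$)
$\frac{1}{O + M{\left(P \right)}} = \frac{1}{10737 - 27} = \frac{1}{10710}$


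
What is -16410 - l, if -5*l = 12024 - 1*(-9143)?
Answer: -60883/5 ≈ -12177.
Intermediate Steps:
l = -21167/5 (l = -(12024 - 1*(-9143))/5 = -(12024 + 9143)/5 = -⅕*21167 = -21167/5 ≈ -4233.4)
-16410 - l = -16410 - 1*(-21167/5) = -16410 + 21167/5 = -60883/5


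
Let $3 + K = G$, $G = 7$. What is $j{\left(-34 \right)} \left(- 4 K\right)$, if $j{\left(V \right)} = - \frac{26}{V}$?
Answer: $- \frac{208}{17} \approx -12.235$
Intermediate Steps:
$K = 4$ ($K = -3 + 7 = 4$)
$j{\left(-34 \right)} \left(- 4 K\right) = - \frac{26}{-34} \left(\left(-4\right) 4\right) = \left(-26\right) \left(- \frac{1}{34}\right) \left(-16\right) = \frac{13}{17} \left(-16\right) = - \frac{208}{17}$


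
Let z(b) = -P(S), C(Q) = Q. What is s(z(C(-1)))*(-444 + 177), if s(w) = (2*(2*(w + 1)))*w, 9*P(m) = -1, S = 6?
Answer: -3560/27 ≈ -131.85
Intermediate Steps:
P(m) = -⅑ (P(m) = (⅑)*(-1) = -⅑)
z(b) = ⅑ (z(b) = -1*(-⅑) = ⅑)
s(w) = w*(4 + 4*w) (s(w) = (2*(2*(1 + w)))*w = (2*(2 + 2*w))*w = (4 + 4*w)*w = w*(4 + 4*w))
s(z(C(-1)))*(-444 + 177) = (4*(⅑)*(1 + ⅑))*(-444 + 177) = (4*(⅑)*(10/9))*(-267) = (40/81)*(-267) = -3560/27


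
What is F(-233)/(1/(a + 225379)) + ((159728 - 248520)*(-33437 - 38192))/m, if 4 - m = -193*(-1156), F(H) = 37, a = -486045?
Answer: -3250178149/336 ≈ -9.6732e+6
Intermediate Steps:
m = -223104 (m = 4 - (-193)*(-1156) = 4 - 1*223108 = 4 - 223108 = -223104)
F(-233)/(1/(a + 225379)) + ((159728 - 248520)*(-33437 - 38192))/m = 37/(1/(-486045 + 225379)) + ((159728 - 248520)*(-33437 - 38192))/(-223104) = 37/(1/(-260666)) - 88792*(-71629)*(-1/223104) = 37/(-1/260666) + 6360082168*(-1/223104) = 37*(-260666) - 9578437/336 = -9644642 - 9578437/336 = -3250178149/336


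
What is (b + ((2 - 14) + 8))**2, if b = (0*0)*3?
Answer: 16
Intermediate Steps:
b = 0 (b = 0*3 = 0)
(b + ((2 - 14) + 8))**2 = (0 + ((2 - 14) + 8))**2 = (0 + (-12 + 8))**2 = (0 - 4)**2 = (-4)**2 = 16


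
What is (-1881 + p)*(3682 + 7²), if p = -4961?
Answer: -25527502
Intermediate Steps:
(-1881 + p)*(3682 + 7²) = (-1881 - 4961)*(3682 + 7²) = -6842*(3682 + 49) = -6842*3731 = -25527502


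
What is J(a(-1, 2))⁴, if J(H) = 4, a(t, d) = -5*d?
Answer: 256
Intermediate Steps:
J(a(-1, 2))⁴ = 4⁴ = 256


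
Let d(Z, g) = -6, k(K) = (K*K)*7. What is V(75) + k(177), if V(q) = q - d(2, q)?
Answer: 219384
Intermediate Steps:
k(K) = 7*K² (k(K) = K²*7 = 7*K²)
V(q) = 6 + q (V(q) = q - 1*(-6) = q + 6 = 6 + q)
V(75) + k(177) = (6 + 75) + 7*177² = 81 + 7*31329 = 81 + 219303 = 219384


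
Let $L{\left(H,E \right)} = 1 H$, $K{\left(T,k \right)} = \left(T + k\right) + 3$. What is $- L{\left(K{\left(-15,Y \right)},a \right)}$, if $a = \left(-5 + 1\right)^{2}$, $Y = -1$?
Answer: $13$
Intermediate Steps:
$K{\left(T,k \right)} = 3 + T + k$
$a = 16$ ($a = \left(-4\right)^{2} = 16$)
$L{\left(H,E \right)} = H$
$- L{\left(K{\left(-15,Y \right)},a \right)} = - (3 - 15 - 1) = \left(-1\right) \left(-13\right) = 13$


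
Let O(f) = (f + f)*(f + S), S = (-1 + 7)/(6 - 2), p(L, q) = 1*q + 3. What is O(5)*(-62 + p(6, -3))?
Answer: -4030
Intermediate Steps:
p(L, q) = 3 + q (p(L, q) = q + 3 = 3 + q)
S = 3/2 (S = 6/4 = 6*(¼) = 3/2 ≈ 1.5000)
O(f) = 2*f*(3/2 + f) (O(f) = (f + f)*(f + 3/2) = (2*f)*(3/2 + f) = 2*f*(3/2 + f))
O(5)*(-62 + p(6, -3)) = (5*(3 + 2*5))*(-62 + (3 - 3)) = (5*(3 + 10))*(-62 + 0) = (5*13)*(-62) = 65*(-62) = -4030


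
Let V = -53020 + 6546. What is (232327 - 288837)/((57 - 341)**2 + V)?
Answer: -28255/17091 ≈ -1.6532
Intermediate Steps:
V = -46474
(232327 - 288837)/((57 - 341)**2 + V) = (232327 - 288837)/((57 - 341)**2 - 46474) = -56510/((-284)**2 - 46474) = -56510/(80656 - 46474) = -56510/34182 = -56510*1/34182 = -28255/17091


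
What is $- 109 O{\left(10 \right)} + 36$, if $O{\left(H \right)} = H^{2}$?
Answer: $-10864$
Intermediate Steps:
$- 109 O{\left(10 \right)} + 36 = - 109 \cdot 10^{2} + 36 = \left(-109\right) 100 + 36 = -10900 + 36 = -10864$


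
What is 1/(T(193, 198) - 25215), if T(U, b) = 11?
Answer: -1/25204 ≈ -3.9676e-5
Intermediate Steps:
1/(T(193, 198) - 25215) = 1/(11 - 25215) = 1/(-25204) = -1/25204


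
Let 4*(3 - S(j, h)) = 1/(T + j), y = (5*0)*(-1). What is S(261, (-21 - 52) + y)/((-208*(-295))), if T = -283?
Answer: 53/1079936 ≈ 4.9077e-5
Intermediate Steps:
y = 0 (y = 0*(-1) = 0)
S(j, h) = 3 - 1/(4*(-283 + j))
S(261, (-21 - 52) + y)/((-208*(-295))) = ((-3397 + 12*261)/(4*(-283 + 261)))/((-208*(-295))) = ((¼)*(-3397 + 3132)/(-22))/61360 = ((¼)*(-1/22)*(-265))*(1/61360) = (265/88)*(1/61360) = 53/1079936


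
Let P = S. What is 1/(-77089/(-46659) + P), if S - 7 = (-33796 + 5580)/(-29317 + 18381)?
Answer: 63782853/716426927 ≈ 0.089029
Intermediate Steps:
S = 13096/1367 (S = 7 + (-33796 + 5580)/(-29317 + 18381) = 7 - 28216/(-10936) = 7 - 28216*(-1/10936) = 7 + 3527/1367 = 13096/1367 ≈ 9.5801)
P = 13096/1367 ≈ 9.5801
1/(-77089/(-46659) + P) = 1/(-77089/(-46659) + 13096/1367) = 1/(-77089*(-1/46659) + 13096/1367) = 1/(77089/46659 + 13096/1367) = 1/(716426927/63782853) = 63782853/716426927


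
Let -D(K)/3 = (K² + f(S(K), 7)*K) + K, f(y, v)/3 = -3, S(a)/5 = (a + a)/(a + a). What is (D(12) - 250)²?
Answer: 155236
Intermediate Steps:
S(a) = 5 (S(a) = 5*((a + a)/(a + a)) = 5*((2*a)/((2*a))) = 5*((2*a)*(1/(2*a))) = 5*1 = 5)
f(y, v) = -9 (f(y, v) = 3*(-3) = -9)
D(K) = -3*K² + 24*K (D(K) = -3*((K² - 9*K) + K) = -3*(K² - 8*K) = -3*K² + 24*K)
(D(12) - 250)² = (3*12*(8 - 1*12) - 250)² = (3*12*(8 - 12) - 250)² = (3*12*(-4) - 250)² = (-144 - 250)² = (-394)² = 155236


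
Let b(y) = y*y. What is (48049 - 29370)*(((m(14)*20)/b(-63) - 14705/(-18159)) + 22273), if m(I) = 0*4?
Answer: 7555097222048/18159 ≈ 4.1605e+8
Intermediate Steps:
b(y) = y**2
m(I) = 0
(48049 - 29370)*(((m(14)*20)/b(-63) - 14705/(-18159)) + 22273) = (48049 - 29370)*(((0*20)/((-63)**2) - 14705/(-18159)) + 22273) = 18679*((0/3969 - 14705*(-1/18159)) + 22273) = 18679*((0*(1/3969) + 14705/18159) + 22273) = 18679*((0 + 14705/18159) + 22273) = 18679*(14705/18159 + 22273) = 18679*(404470112/18159) = 7555097222048/18159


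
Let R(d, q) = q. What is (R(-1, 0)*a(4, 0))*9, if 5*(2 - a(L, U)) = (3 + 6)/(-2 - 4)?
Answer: 0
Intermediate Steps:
a(L, U) = 23/10 (a(L, U) = 2 - (3 + 6)/(5*(-2 - 4)) = 2 - 9/(5*(-6)) = 2 - 9*(-1)/(5*6) = 2 - 1/5*(-3/2) = 2 + 3/10 = 23/10)
(R(-1, 0)*a(4, 0))*9 = (0*(23/10))*9 = 0*9 = 0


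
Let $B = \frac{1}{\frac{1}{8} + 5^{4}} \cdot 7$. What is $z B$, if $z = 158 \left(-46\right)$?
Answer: $- \frac{407008}{5001} \approx -81.385$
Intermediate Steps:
$z = -7268$
$B = \frac{56}{5001}$ ($B = \frac{1}{\frac{1}{8} + 625} \cdot 7 = \frac{1}{\frac{5001}{8}} \cdot 7 = \frac{8}{5001} \cdot 7 = \frac{56}{5001} \approx 0.011198$)
$z B = \left(-7268\right) \frac{56}{5001} = - \frac{407008}{5001}$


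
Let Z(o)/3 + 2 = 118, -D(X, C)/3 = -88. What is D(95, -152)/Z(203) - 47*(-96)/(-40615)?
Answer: 762682/1177835 ≈ 0.64753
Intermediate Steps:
D(X, C) = 264 (D(X, C) = -3*(-88) = 264)
Z(o) = 348 (Z(o) = -6 + 3*118 = -6 + 354 = 348)
D(95, -152)/Z(203) - 47*(-96)/(-40615) = 264/348 - 47*(-96)/(-40615) = 264*(1/348) + 4512*(-1/40615) = 22/29 - 4512/40615 = 762682/1177835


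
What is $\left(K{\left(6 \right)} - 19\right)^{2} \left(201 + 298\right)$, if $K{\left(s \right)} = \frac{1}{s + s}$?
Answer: $\frac{25712971}{144} \approx 1.7856 \cdot 10^{5}$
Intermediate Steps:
$K{\left(s \right)} = \frac{1}{2 s}$
$\left(K{\left(6 \right)} - 19\right)^{2} \left(201 + 298\right) = \left(\frac{1}{2 \cdot 6} - 19\right)^{2} \left(201 + 298\right) = \left(\frac{1}{2} \cdot \frac{1}{6} - 19\right)^{2} \cdot 499 = \left(\frac{1}{12} - 19\right)^{2} \cdot 499 = \left(- \frac{227}{12}\right)^{2} \cdot 499 = \frac{51529}{144} \cdot 499 = \frac{25712971}{144}$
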